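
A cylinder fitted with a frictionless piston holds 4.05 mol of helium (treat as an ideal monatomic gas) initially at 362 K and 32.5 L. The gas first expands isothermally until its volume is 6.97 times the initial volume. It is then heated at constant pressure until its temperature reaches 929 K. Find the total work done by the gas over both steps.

P₁ = nRT₁/V₁ = 4.05×8.314×362/32.5 = 375 kPa.
Step 1 — Isothermal: T stays 362 K; PV = const ⇒ V₂ = 227 L, P₂ = 53.8 kPa.
ΔU = 0 (ideal gas, T constant).
W = nRT ln(V₂/V₁) = 4.05×8.314×362×ln(6.97) = 23700 J.
Q = ΔU + W = 23700 J.
State after step 1: P = 53.8 kPa, V = 227 L, T = 362 K.
Step 2 — Isobaric: P stays 53.8 kPa; V/T = const ⇒ T₂ = 929 K, V₂ = 581 L.
W = PΔV = 53.8×(581−227) kPa·L = 19100 J.
ΔU = nCvΔT = 4.05×12.5×(929−362) = 28600 J.
Q = ΔU + W = nCpΔT = 47700 J.
Net over both steps: W = 42800 J, Q = 71400 J, ΔU = 28600 J.

42800 J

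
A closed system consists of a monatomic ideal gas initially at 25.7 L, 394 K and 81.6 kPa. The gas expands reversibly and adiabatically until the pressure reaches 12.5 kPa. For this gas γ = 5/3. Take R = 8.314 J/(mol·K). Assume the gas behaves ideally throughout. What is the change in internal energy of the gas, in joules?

n = P₁V₁/(RT₁) = 81.6×25.7/(8.314×394) = 0.640 mol.
Adiabatic: T₂/T₁ = (P₂/P₁)^((γ−1)/γ) ⇒ T₂ = 394×(0.153)^0.400 = 186 K; V₂ = 79.2 L.
For an ideal gas ΔU = nCvΔT with Cv = (3/2)R = 12.5 J/(mol·K).
ΔU = 0.640×12.5×(186−394) = -1660 J.

-1660 J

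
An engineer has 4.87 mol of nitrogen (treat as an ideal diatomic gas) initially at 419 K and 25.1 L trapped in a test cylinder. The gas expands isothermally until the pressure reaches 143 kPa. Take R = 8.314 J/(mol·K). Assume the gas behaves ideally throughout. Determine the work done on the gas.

P₁ = nRT₁/V₁ = 4.87×8.314×419/25.1 = 676 kPa.
Isothermal: T stays 419 K; PV = const ⇒ V₂ = 119 L, P₂ = 143 kPa.
W = nRT ln(V₂/V₁) = 4.87×8.314×419×ln(4.73) = 26300 J.
Work done on the gas = −W_by = -26300 J.

-26300 J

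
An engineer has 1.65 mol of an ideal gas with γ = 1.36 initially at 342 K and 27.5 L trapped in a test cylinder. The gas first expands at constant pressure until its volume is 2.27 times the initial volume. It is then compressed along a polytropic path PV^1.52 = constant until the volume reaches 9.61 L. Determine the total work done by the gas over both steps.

-27800 J

P₁ = nRT₁/V₁ = 1.65×8.314×342/27.5 = 171 kPa.
Step 1 — Isobaric: P stays 171 kPa; V/T = const ⇒ T₂ = 776 K, V₂ = 62.4 L.
W = PΔV = 171×(62.4−27.5) kPa·L = 5960 J.
ΔU = nCvΔT = 1.65×23.1×(776−342) = 16600 J.
Q = ΔU + W = nCpΔT = 22500 J.
State after step 1: P = 171 kPa, V = 62.4 L, T = 776 K.
Step 2 — Polytropic n=1.52: T₂ = T₁(V₁/V₂)^(n−1) = 776×(6.50)^0.52 = 2050 K; P₂ = P₁(V₁/V₂)^n = 2930 kPa.
W = (P₁V₁−P₂V₂)/(n−1) = (171×62.4−2930×9.61)/0.52 = -33700 J.
ΔU = nCvΔT = 1.65×23.1×(2050−776) = 48700 J.
Q = ΔU + W = 15000 J.
Net over both steps: W = -27800 J, Q = 37500 J, ΔU = 65200 J.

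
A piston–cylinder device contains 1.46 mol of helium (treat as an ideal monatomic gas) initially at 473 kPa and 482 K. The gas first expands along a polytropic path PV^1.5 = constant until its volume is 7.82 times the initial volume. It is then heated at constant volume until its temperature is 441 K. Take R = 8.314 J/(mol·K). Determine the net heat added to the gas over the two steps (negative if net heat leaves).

6770 J

V₁ = nRT₁/P₁ = 1.46×8.314×482/473 = 12.4 L.
Step 1 — Polytropic n=1.5: T₂ = T₁(V₁/V₂)^(n−1) = 482×(0.128)^0.50 = 172 K; P₂ = P₁(V₁/V₂)^n = 21.6 kPa.
W = (P₁V₁−P₂V₂)/(n−1) = (473×12.4−21.6×96.7)/0.50 = 7520 J.
ΔU = nCvΔT = 1.46×12.5×(172−482) = -5640 J.
Q = ΔU + W = 1880 J.
State after step 1: P = 21.6 kPa, V = 96.7 L, T = 172 K.
Step 2 — Isochoric: V stays 96.7 L; P/T = const ⇒ T₂ = 441 K, P₂ = 55.3 kPa.
W = 0 (no volume change).
ΔU = nCvΔT = 1.46×12.5×(441−172) = 4890 J.
Q = ΔU = 4890 J.
Net over both steps: W = 7520 J, Q = 6770 J, ΔU = -747 J.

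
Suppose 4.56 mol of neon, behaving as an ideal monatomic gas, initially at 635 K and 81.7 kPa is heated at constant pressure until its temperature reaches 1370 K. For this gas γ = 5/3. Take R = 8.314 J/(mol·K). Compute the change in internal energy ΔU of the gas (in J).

V₁ = nRT₁/P₁ = 4.56×8.314×635/81.7 = 295 L.
Isobaric: P stays 81.7 kPa; V/T = const ⇒ T₂ = 1370 K, V₂ = 636 L.
For an ideal gas ΔU = nCvΔT with Cv = (3/2)R = 12.5 J/(mol·K).
ΔU = 4.56×12.5×(1370−635) = 41800 J.

41800 J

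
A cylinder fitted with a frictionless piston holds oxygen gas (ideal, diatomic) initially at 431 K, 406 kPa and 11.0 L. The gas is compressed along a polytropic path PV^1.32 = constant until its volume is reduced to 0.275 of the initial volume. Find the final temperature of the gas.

Polytropic n=1.32: T₂ = T₁(V₁/V₂)^(n−1) = 431×(3.64)^0.32 = 651 K; P₂ = P₁(V₁/V₂)^n = 2230 kPa.

651 K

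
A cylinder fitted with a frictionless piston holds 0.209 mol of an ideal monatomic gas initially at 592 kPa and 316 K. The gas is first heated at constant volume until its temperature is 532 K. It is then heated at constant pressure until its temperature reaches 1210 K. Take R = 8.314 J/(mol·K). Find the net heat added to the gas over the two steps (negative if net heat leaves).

3510 J

V₁ = nRT₁/P₁ = 0.209×8.314×316/592 = 0.928 L.
Step 1 — Isochoric: V stays 0.928 L; P/T = const ⇒ T₂ = 532 K, P₂ = 997 kPa.
W = 0 (no volume change).
ΔU = nCvΔT = 0.209×12.5×(532−316) = 563 J.
Q = ΔU = 563 J.
State after step 1: P = 997 kPa, V = 0.928 L, T = 532 K.
Step 2 — Isobaric: P stays 997 kPa; V/T = const ⇒ T₂ = 1210 K, V₂ = 2.11 L.
W = PΔV = 997×(2.11−0.928) kPa·L = 1180 J.
ΔU = nCvΔT = 0.209×12.5×(1210−532) = 1770 J.
Q = ΔU + W = nCpΔT = 2950 J.
Net over both steps: W = 1180 J, Q = 3510 J, ΔU = 2330 J.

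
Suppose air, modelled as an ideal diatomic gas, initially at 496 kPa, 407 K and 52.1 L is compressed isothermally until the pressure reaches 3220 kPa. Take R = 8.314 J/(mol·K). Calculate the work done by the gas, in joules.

-48300 J

n = P₁V₁/(RT₁) = 496×52.1/(8.314×407) = 7.64 mol.
Isothermal: T stays 407 K; PV = const ⇒ V₂ = 8.03 L, P₂ = 3220 kPa.
W = nRT ln(V₂/V₁) = 7.64×8.314×407×ln(0.154) = -48300 J.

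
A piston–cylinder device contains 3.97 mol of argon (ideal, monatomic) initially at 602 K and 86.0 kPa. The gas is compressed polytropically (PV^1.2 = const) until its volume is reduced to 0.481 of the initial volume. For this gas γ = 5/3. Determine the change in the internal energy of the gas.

4700 J

V₁ = nRT₁/P₁ = 3.97×8.314×602/86.0 = 231 L.
Polytropic n=1.2: T₂ = T₁(V₁/V₂)^(n−1) = 602×(2.08)^0.20 = 697 K; P₂ = P₁(V₁/V₂)^n = 207 kPa.
For an ideal gas ΔU = nCvΔT with Cv = (3/2)R = 12.5 J/(mol·K).
ΔU = 3.97×12.5×(697−602) = 4700 J.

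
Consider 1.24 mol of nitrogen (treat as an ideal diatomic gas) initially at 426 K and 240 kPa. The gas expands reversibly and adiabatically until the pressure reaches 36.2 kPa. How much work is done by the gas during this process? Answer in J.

4580 J

V₁ = nRT₁/P₁ = 1.24×8.314×426/240 = 18.3 L.
Adiabatic: T₂/T₁ = (P₂/P₁)^((γ−1)/γ) ⇒ T₂ = 426×(0.151)^0.286 = 248 K; V₂ = 70.7 L.
ΔU = nCvΔT = 1.24×20.8×(248−426) = -4580 J.
Q = 0 for an adiabatic process, so W = −ΔU = 4580 J.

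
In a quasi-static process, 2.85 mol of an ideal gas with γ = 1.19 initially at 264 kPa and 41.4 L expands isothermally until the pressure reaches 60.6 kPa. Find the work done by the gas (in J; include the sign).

T₁ = P₁V₁/(nR) = 264×41.4/(2.85×8.314) = 461 K.
Isothermal: T stays 461 K; PV = const ⇒ V₂ = 180 L, P₂ = 60.6 kPa.
W = nRT ln(V₂/V₁) = 2.85×8.314×461×ln(4.36) = 16100 J.

16100 J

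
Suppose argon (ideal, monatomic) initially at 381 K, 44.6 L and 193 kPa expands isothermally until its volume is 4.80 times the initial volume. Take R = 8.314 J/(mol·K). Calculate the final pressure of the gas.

40.2 kPa

Isothermal: T stays 381 K; PV = const ⇒ V₂ = 214 L, P₂ = 40.2 kPa.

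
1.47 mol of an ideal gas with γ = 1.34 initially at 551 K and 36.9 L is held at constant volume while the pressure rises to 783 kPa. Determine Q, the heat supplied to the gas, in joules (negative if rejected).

65200 J

P₁ = nRT₁/V₁ = 1.47×8.314×551/36.9 = 182 kPa.
Isochoric: V stays 36.9 L; P/T = const ⇒ T₂ = 2360 K, P₂ = 783 kPa.
W = 0 (no volume change).
ΔU = nCvΔT = 1.47×24.5×(2360−551) = 65200 J.
Q = ΔU = 65200 J.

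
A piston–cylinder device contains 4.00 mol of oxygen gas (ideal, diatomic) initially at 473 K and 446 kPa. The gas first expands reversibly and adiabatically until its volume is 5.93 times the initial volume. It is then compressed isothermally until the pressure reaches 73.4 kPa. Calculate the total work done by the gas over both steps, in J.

14700 J

V₁ = nRT₁/P₁ = 4.00×8.314×473/446 = 35.3 L.
Step 1 — Adiabatic: TV^(γ−1) = const ⇒ T₂ = 473×(0.169)^0.400 = 232 K; PV^γ = const ⇒ P₂ = 36.9 kPa.
ΔU = nCvΔT = 4.00×20.8×(232−473) = -20000 J.
Q = 0 for an adiabatic process, so W = −ΔU = 20000 J.
State after step 1: P = 36.9 kPa, V = 209 L, T = 232 K.
Step 2 — Isothermal: T stays 232 K; PV = const ⇒ V₂ = 105 L, P₂ = 73.4 kPa.
ΔU = 0 (ideal gas, T constant).
W = nRT ln(V₂/V₁) = 4.00×8.314×232×ln(0.503) = -5310 J.
Q = ΔU + W = -5310 J.
Net over both steps: W = 14700 J, Q = -5310 J, ΔU = -20000 J.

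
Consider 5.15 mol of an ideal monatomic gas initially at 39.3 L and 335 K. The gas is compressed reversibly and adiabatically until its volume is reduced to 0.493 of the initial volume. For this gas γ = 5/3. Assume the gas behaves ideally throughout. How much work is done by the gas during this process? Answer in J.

P₁ = nRT₁/V₁ = 5.15×8.314×335/39.3 = 365 kPa.
Adiabatic: TV^(γ−1) = const ⇒ T₂ = 335×(2.03)^0.667 = 537 K; PV^γ = const ⇒ P₂ = 1190 kPa.
ΔU = nCvΔT = 5.15×12.5×(537−335) = 13000 J.
Q = 0 for an adiabatic process, so W = −ΔU = -13000 J.

-13000 J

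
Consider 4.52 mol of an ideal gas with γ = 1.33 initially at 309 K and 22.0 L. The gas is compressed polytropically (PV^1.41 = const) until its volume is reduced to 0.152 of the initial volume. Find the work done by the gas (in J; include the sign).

-33000 J

P₁ = nRT₁/V₁ = 4.52×8.314×309/22.0 = 528 kPa.
Polytropic n=1.41: T₂ = T₁(V₁/V₂)^(n−1) = 309×(6.58)^0.41 = 669 K; P₂ = P₁(V₁/V₂)^n = 7520 kPa.
W = (P₁V₁−P₂V₂)/(n−1) = (528×22.0−7520×3.34)/0.41 = -33000 J.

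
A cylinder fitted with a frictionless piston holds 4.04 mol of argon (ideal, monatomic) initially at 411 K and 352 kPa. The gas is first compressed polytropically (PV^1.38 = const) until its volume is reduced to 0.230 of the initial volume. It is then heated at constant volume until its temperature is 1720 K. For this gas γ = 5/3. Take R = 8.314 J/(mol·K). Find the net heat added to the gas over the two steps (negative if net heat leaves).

V₁ = nRT₁/P₁ = 4.04×8.314×411/352 = 39.2 L.
Step 1 — Polytropic n=1.38: T₂ = T₁(V₁/V₂)^(n−1) = 411×(4.35)^0.38 = 718 K; P₂ = P₁(V₁/V₂)^n = 2680 kPa.
W = (P₁V₁−P₂V₂)/(n−1) = (352×39.2−2680×9.02)/0.38 = -27200 J.
ΔU = nCvΔT = 4.04×12.5×(718−411) = 15500 J.
Q = ΔU + W = -11700 J.
State after step 1: P = 2680 kPa, V = 9.02 L, T = 718 K.
Step 2 — Isochoric: V stays 9.02 L; P/T = const ⇒ T₂ = 1720 K, P₂ = 6400 kPa.
W = 0 (no volume change).
ΔU = nCvΔT = 4.04×12.5×(1720−718) = 50500 J.
Q = ΔU = 50500 J.
Net over both steps: W = -27200 J, Q = 38800 J, ΔU = 66000 J.

38800 J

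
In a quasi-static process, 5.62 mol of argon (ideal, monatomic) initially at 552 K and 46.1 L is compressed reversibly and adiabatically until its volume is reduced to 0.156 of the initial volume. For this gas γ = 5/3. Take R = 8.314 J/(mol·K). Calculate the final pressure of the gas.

P₁ = nRT₁/V₁ = 5.62×8.314×552/46.1 = 559 kPa.
Adiabatic: TV^(γ−1) = const ⇒ T₂ = 552×(6.41)^0.667 = 1900 K; PV^γ = const ⇒ P₂ = 12400 kPa.

12400 kPa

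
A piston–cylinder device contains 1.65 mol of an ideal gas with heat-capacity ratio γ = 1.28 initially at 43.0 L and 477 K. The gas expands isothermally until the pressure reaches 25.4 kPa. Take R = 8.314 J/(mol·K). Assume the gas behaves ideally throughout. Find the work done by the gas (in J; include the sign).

11700 J

P₁ = nRT₁/V₁ = 1.65×8.314×477/43.0 = 152 kPa.
Isothermal: T stays 477 K; PV = const ⇒ V₂ = 258 L, P₂ = 25.4 kPa.
W = nRT ln(V₂/V₁) = 1.65×8.314×477×ln(5.99) = 11700 J.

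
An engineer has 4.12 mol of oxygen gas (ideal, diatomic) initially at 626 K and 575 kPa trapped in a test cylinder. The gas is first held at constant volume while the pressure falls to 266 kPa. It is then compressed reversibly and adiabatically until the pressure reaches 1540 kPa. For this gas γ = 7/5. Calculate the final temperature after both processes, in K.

V₁ = nRT₁/P₁ = 4.12×8.314×626/575 = 37.3 L.
Step 1 — Isochoric: V stays 37.3 L; P/T = const ⇒ T₂ = 290 K, P₂ = 266 kPa.
W = 0 (no volume change).
ΔU = nCvΔT = 4.12×20.8×(290−626) = -28800 J.
Q = ΔU = -28800 J.
State after step 1: P = 266 kPa, V = 37.3 L, T = 290 K.
Step 2 — Adiabatic: T₂/T₁ = (P₂/P₁)^((γ−1)/γ) ⇒ T₂ = 290×(5.79)^0.286 = 478 K; V₂ = 10.6 L.
ΔU = nCvΔT = 4.12×20.8×(478−290) = 16200 J.
Q = 0 for an adiabatic process, so W = −ΔU = -16200 J.
Net over both steps: W = -16200 J, Q = -28800 J, ΔU = -12600 J.

478 K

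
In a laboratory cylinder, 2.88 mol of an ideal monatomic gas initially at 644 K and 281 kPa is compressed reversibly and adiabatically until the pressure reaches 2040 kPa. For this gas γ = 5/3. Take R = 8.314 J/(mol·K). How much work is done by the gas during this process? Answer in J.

V₁ = nRT₁/P₁ = 2.88×8.314×644/281 = 54.9 L.
Adiabatic: T₂/T₁ = (P₂/P₁)^((γ−1)/γ) ⇒ T₂ = 644×(7.26)^0.400 = 1420 K; V₂ = 16.7 L.
ΔU = nCvΔT = 2.88×12.5×(1420−644) = 28000 J.
Q = 0 for an adiabatic process, so W = −ΔU = -28000 J.

-28000 J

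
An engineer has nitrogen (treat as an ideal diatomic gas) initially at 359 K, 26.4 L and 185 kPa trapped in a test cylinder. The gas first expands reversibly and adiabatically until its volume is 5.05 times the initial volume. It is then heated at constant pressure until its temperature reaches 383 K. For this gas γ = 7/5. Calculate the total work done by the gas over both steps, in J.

8480 J

n = P₁V₁/(RT₁) = 185×26.4/(8.314×359) = 1.64 mol.
Step 1 — Adiabatic: TV^(γ−1) = const ⇒ T₂ = 359×(0.198)^0.400 = 188 K; PV^γ = const ⇒ P₂ = 19.2 kPa.
ΔU = nCvΔT = 1.64×20.8×(188−359) = -5820 J.
Q = 0 for an adiabatic process, so W = −ΔU = 5820 J.
State after step 1: P = 19.2 kPa, V = 133 L, T = 188 K.
Step 2 — Isobaric: P stays 19.2 kPa; V/T = const ⇒ T₂ = 383 K, V₂ = 272 L.
W = PΔV = 19.2×(272−133) kPa·L = 2660 J.
ΔU = nCvΔT = 1.64×20.8×(383−188) = 6640 J.
Q = ΔU + W = nCpΔT = 9290 J.
Net over both steps: W = 8480 J, Q = 9290 J, ΔU = 816 J.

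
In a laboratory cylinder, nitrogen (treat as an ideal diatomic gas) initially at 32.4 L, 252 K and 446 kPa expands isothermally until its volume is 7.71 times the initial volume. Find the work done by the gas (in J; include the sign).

n = P₁V₁/(RT₁) = 446×32.4/(8.314×252) = 6.90 mol.
Isothermal: T stays 252 K; PV = const ⇒ V₂ = 250 L, P₂ = 57.8 kPa.
W = nRT ln(V₂/V₁) = 6.90×8.314×252×ln(7.71) = 29500 J.

29500 J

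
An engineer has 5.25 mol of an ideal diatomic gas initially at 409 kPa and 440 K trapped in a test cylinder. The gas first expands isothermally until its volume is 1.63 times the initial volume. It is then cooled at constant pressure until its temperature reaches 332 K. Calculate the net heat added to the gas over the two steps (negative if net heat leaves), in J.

V₁ = nRT₁/P₁ = 5.25×8.314×440/409 = 47.0 L.
Step 1 — Isothermal: T stays 440 K; PV = const ⇒ V₂ = 76.5 L, P₂ = 251 kPa.
ΔU = 0 (ideal gas, T constant).
W = nRT ln(V₂/V₁) = 5.25×8.314×440×ln(1.63) = 9380 J.
Q = ΔU + W = 9380 J.
State after step 1: P = 251 kPa, V = 76.5 L, T = 440 K.
Step 2 — Isobaric: P stays 251 kPa; V/T = const ⇒ T₂ = 332 K, V₂ = 57.8 L.
W = PΔV = 251×(57.8−76.5) kPa·L = -4710 J.
ΔU = nCvΔT = 5.25×20.8×(332−440) = -11800 J.
Q = ΔU + W = nCpΔT = -16500 J.
Net over both steps: W = 4670 J, Q = -7120 J, ΔU = -11800 J.

-7120 J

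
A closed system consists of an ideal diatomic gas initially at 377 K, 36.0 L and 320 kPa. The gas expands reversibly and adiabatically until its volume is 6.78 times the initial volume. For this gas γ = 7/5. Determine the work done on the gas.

-15400 J

n = P₁V₁/(RT₁) = 320×36.0/(8.314×377) = 3.68 mol.
Adiabatic: TV^(γ−1) = const ⇒ T₂ = 377×(0.147)^0.400 = 175 K; PV^γ = const ⇒ P₂ = 21.9 kPa.
ΔU = nCvΔT = 3.68×20.8×(175−377) = -15400 J.
Q = 0 for an adiabatic process, so W = −ΔU = 15400 J.
Work done on the gas = −W_by = -15400 J.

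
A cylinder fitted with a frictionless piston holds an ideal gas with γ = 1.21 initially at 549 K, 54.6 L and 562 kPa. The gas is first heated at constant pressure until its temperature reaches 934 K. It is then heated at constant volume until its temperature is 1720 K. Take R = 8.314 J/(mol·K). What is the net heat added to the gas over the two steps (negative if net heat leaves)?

n = P₁V₁/(RT₁) = 562×54.6/(8.314×549) = 6.72 mol.
Step 1 — Isobaric: P stays 562 kPa; V/T = const ⇒ T₂ = 934 K, V₂ = 92.9 L.
W = PΔV = 562×(92.9−54.6) kPa·L = 21500 J.
ΔU = nCvΔT = 6.72×39.6×(934−549) = 102000 J.
Q = ΔU + W = nCpΔT = 124000 J.
State after step 1: P = 562 kPa, V = 92.9 L, T = 934 K.
Step 2 — Isochoric: V stays 92.9 L; P/T = const ⇒ T₂ = 1720 K, P₂ = 1030 kPa.
W = 0 (no volume change).
ΔU = nCvΔT = 6.72×39.6×(1720−934) = 209000 J.
Q = ΔU = 209000 J.
Net over both steps: W = 21500 J, Q = 333000 J, ΔU = 312000 J.

333000 J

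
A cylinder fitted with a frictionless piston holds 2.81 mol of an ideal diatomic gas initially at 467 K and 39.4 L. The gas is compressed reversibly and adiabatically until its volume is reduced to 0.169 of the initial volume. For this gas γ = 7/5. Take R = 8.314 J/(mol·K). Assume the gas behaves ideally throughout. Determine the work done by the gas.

-28300 J

P₁ = nRT₁/V₁ = 2.81×8.314×467/39.4 = 277 kPa.
Adiabatic: TV^(γ−1) = const ⇒ T₂ = 467×(5.92)^0.400 = 951 K; PV^γ = const ⇒ P₂ = 3340 kPa.
ΔU = nCvΔT = 2.81×20.8×(951−467) = 28300 J.
Q = 0 for an adiabatic process, so W = −ΔU = -28300 J.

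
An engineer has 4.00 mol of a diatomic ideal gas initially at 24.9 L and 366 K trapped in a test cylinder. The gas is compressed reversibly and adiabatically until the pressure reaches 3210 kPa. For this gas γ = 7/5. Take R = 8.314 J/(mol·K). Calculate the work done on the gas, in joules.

21700 J

P₁ = nRT₁/V₁ = 4.00×8.314×366/24.9 = 489 kPa.
Adiabatic: T₂/T₁ = (P₂/P₁)^((γ−1)/γ) ⇒ T₂ = 366×(6.57)^0.286 = 627 K; V₂ = 6.49 L.
ΔU = nCvΔT = 4.00×20.8×(627−366) = 21700 J.
Q = 0 for an adiabatic process, so W = −ΔU = -21700 J.
Work done on the gas = −W_by = 21700 J.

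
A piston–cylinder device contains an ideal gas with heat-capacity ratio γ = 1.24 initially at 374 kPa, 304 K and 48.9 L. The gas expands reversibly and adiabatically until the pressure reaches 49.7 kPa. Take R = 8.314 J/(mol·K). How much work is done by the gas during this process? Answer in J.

n = P₁V₁/(RT₁) = 374×48.9/(8.314×304) = 7.24 mol.
Adiabatic: T₂/T₁ = (P₂/P₁)^((γ−1)/γ) ⇒ T₂ = 304×(0.133)^0.194 = 206 K; V₂ = 249 L.
ΔU = nCvΔT = 7.24×34.6×(206−304) = -24600 J.
Q = 0 for an adiabatic process, so W = −ΔU = 24600 J.

24600 J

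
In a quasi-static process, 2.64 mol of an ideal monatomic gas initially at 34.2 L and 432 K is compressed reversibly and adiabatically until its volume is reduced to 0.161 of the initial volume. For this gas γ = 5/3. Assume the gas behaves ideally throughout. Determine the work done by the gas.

-33800 J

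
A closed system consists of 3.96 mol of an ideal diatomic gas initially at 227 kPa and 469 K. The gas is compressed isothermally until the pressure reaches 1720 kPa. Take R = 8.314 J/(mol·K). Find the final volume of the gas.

8.98 L

V₁ = nRT₁/P₁ = 3.96×8.314×469/227 = 68.0 L.
Isothermal: T stays 469 K; PV = const ⇒ V₂ = 8.98 L, P₂ = 1720 kPa.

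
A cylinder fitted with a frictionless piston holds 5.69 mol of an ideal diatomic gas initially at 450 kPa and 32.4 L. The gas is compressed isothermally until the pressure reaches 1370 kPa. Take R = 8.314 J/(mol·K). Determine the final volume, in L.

10.6 L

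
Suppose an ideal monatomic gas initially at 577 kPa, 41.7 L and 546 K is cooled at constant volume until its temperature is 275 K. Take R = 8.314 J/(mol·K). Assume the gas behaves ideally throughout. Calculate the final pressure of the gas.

291 kPa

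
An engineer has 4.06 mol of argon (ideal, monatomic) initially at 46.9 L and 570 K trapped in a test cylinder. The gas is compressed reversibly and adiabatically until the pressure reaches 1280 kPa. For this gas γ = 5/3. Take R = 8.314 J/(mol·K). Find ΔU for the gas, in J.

P₁ = nRT₁/V₁ = 4.06×8.314×570/46.9 = 410 kPa.
Adiabatic: T₂/T₁ = (P₂/P₁)^((γ−1)/γ) ⇒ T₂ = 570×(3.12)^0.400 = 899 K; V₂ = 23.7 L.
For an ideal gas ΔU = nCvΔT with Cv = (3/2)R = 12.5 J/(mol·K).
ΔU = 4.06×12.5×(899−570) = 16600 J.

16600 J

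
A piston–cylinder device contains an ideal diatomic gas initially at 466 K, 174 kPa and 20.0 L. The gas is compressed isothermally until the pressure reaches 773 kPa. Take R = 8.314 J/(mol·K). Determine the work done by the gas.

n = P₁V₁/(RT₁) = 174×20.0/(8.314×466) = 0.898 mol.
Isothermal: T stays 466 K; PV = const ⇒ V₂ = 4.50 L, P₂ = 773 kPa.
W = nRT ln(V₂/V₁) = 0.898×8.314×466×ln(0.225) = -5190 J.

-5190 J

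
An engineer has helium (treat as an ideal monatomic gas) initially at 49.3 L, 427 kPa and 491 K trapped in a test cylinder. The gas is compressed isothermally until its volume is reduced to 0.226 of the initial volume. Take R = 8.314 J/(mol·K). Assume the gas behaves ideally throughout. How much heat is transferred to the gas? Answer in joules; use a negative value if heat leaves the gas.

n = P₁V₁/(RT₁) = 427×49.3/(8.314×491) = 5.16 mol.
Isothermal: T stays 491 K; PV = const ⇒ V₂ = 11.1 L, P₂ = 1890 kPa.
ΔU = 0 (ideal gas, T constant).
W = nRT ln(V₂/V₁) = 5.16×8.314×491×ln(0.226) = -31300 J.
Q = ΔU + W = -31300 J.

-31300 J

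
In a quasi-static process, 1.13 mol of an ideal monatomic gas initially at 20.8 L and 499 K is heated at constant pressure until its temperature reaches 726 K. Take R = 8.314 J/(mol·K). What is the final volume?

P₁ = nRT₁/V₁ = 1.13×8.314×499/20.8 = 225 kPa.
Isobaric: P stays 225 kPa; V/T = const ⇒ T₂ = 726 K, V₂ = 30.3 L.

30.3 L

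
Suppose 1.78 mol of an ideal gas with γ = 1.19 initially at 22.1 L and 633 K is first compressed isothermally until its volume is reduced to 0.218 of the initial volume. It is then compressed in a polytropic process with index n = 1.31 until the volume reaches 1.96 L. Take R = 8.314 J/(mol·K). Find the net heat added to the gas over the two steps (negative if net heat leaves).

-8130 J

P₁ = nRT₁/V₁ = 1.78×8.314×633/22.1 = 424 kPa.
Step 1 — Isothermal: T stays 633 K; PV = const ⇒ V₂ = 4.82 L, P₂ = 1940 kPa.
ΔU = 0 (ideal gas, T constant).
W = nRT ln(V₂/V₁) = 1.78×8.314×633×ln(0.218) = -14300 J.
Q = ΔU + W = -14300 J.
State after step 1: P = 1940 kPa, V = 4.82 L, T = 633 K.
Step 2 — Polytropic n=1.31: T₂ = T₁(V₁/V₂)^(n−1) = 633×(2.46)^0.31 = 837 K; P₂ = P₁(V₁/V₂)^n = 6320 kPa.
W = (P₁V₁−P₂V₂)/(n−1) = (1940×4.82−6320×1.96)/0.31 = -9720 J.
ΔU = nCvΔT = 1.78×43.8×(837−633) = 15900 J.
Q = ΔU + W = 6140 J.
Net over both steps: W = -24000 J, Q = -8130 J, ΔU = 15900 J.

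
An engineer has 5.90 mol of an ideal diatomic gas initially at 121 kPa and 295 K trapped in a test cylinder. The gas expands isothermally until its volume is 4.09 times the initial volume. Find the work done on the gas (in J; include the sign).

V₁ = nRT₁/P₁ = 5.90×8.314×295/121 = 120 L.
Isothermal: T stays 295 K; PV = const ⇒ V₂ = 489 L, P₂ = 29.6 kPa.
W = nRT ln(V₂/V₁) = 5.90×8.314×295×ln(4.09) = 20400 J.
Work done on the gas = −W_by = -20400 J.

-20400 J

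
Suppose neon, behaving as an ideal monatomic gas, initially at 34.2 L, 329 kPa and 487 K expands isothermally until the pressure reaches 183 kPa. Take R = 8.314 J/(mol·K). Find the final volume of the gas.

61.5 L

Isothermal: T stays 487 K; PV = const ⇒ V₂ = 61.5 L, P₂ = 183 kPa.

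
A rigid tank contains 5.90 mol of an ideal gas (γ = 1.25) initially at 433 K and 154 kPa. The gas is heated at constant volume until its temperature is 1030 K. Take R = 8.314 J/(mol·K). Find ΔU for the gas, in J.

117000 J

V₁ = nRT₁/P₁ = 5.90×8.314×433/154 = 138 L.
Isochoric: V stays 138 L; P/T = const ⇒ T₂ = 1030 K, P₂ = 366 kPa.
For an ideal gas ΔU = nCvΔT with Cv = R/(γ−1) = 33.3 J/(mol·K).
ΔU = 5.90×33.3×(1030−433) = 117000 J.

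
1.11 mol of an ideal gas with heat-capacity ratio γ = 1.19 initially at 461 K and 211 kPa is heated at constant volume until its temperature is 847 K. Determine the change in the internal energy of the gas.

V₁ = nRT₁/P₁ = 1.11×8.314×461/211 = 20.2 L.
Isochoric: V stays 20.2 L; P/T = const ⇒ T₂ = 847 K, P₂ = 388 kPa.
For an ideal gas ΔU = nCvΔT with Cv = R/(γ−1) = 43.8 J/(mol·K).
ΔU = 1.11×43.8×(847−461) = 18700 J.

18700 J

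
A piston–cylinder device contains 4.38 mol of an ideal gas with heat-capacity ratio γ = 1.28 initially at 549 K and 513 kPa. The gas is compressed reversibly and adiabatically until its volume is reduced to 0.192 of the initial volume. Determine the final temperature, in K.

871 K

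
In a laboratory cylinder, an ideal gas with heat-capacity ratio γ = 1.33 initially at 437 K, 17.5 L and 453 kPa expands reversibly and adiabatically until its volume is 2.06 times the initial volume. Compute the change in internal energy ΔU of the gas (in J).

-5100 J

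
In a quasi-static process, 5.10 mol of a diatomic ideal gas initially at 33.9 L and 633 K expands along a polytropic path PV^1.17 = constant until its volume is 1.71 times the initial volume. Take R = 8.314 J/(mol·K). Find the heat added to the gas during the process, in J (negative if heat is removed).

P₁ = nRT₁/V₁ = 5.10×8.314×633/33.9 = 792 kPa.
Polytropic n=1.17: T₂ = T₁(V₁/V₂)^(n−1) = 633×(0.585)^0.17 = 578 K; P₂ = P₁(V₁/V₂)^n = 423 kPa.
W = (P₁V₁−P₂V₂)/(n−1) = (792×33.9−423×58.0)/0.17 = 13800 J.
ΔU = nCvΔT = 5.10×20.8×(578−633) = -5850 J.
Q = ΔU + W = 7910 J.

7910 J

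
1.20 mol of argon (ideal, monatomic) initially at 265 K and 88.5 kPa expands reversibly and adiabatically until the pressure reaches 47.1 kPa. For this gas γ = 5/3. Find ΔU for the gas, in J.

V₁ = nRT₁/P₁ = 1.20×8.314×265/88.5 = 29.9 L.
Adiabatic: T₂/T₁ = (P₂/P₁)^((γ−1)/γ) ⇒ T₂ = 265×(0.532)^0.400 = 206 K; V₂ = 43.6 L.
For an ideal gas ΔU = nCvΔT with Cv = (3/2)R = 12.5 J/(mol·K).
ΔU = 1.20×12.5×(206−265) = -884 J.

-884 J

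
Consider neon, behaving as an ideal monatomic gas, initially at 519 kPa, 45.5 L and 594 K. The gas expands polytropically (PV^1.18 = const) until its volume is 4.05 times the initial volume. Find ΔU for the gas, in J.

n = P₁V₁/(RT₁) = 519×45.5/(8.314×594) = 4.78 mol.
Polytropic n=1.18: T₂ = T₁(V₁/V₂)^(n−1) = 594×(0.247)^0.18 = 462 K; P₂ = P₁(V₁/V₂)^n = 99.6 kPa.
For an ideal gas ΔU = nCvΔT with Cv = (3/2)R = 12.5 J/(mol·K).
ΔU = 4.78×12.5×(462−594) = -7880 J.

-7880 J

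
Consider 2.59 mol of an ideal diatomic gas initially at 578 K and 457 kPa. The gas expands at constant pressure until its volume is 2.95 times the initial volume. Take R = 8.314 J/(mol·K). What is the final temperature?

1710 K

V₁ = nRT₁/P₁ = 2.59×8.314×578/457 = 27.2 L.
Isobaric: P stays 457 kPa; V/T = const ⇒ T₂ = 1710 K, V₂ = 80.3 L.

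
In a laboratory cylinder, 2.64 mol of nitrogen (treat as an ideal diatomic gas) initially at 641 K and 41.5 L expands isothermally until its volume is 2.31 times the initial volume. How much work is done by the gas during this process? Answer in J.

11800 J

P₁ = nRT₁/V₁ = 2.64×8.314×641/41.5 = 339 kPa.
Isothermal: T stays 641 K; PV = const ⇒ V₂ = 95.9 L, P₂ = 147 kPa.
W = nRT ln(V₂/V₁) = 2.64×8.314×641×ln(2.31) = 11800 J.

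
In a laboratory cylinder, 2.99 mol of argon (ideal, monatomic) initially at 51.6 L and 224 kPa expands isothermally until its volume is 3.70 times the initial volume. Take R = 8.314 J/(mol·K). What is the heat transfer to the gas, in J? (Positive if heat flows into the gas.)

T₁ = P₁V₁/(nR) = 224×51.6/(2.99×8.314) = 465 K.
Isothermal: T stays 465 K; PV = const ⇒ V₂ = 191 L, P₂ = 60.5 kPa.
ΔU = 0 (ideal gas, T constant).
W = nRT ln(V₂/V₁) = 2.99×8.314×465×ln(3.70) = 15100 J.
Q = ΔU + W = 15100 J.

15100 J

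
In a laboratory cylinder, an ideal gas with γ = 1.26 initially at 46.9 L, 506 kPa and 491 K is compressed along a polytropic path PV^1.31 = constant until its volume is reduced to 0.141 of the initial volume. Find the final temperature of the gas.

Polytropic n=1.31: T₂ = T₁(V₁/V₂)^(n−1) = 491×(7.09)^0.31 = 901 K; P₂ = P₁(V₁/V₂)^n = 6590 kPa.

901 K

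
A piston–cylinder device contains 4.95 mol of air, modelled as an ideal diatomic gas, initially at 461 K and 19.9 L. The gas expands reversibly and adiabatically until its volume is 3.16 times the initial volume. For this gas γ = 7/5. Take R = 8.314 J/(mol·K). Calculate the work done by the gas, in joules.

P₁ = nRT₁/V₁ = 4.95×8.314×461/19.9 = 953 kPa.
Adiabatic: TV^(γ−1) = const ⇒ T₂ = 461×(0.316)^0.400 = 291 K; PV^γ = const ⇒ P₂ = 190 kPa.
ΔU = nCvΔT = 4.95×20.8×(291−461) = -17500 J.
Q = 0 for an adiabatic process, so W = −ΔU = 17500 J.

17500 J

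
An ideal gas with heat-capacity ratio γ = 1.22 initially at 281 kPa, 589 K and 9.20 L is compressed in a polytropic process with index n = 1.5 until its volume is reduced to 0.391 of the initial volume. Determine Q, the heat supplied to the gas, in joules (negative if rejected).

3940 J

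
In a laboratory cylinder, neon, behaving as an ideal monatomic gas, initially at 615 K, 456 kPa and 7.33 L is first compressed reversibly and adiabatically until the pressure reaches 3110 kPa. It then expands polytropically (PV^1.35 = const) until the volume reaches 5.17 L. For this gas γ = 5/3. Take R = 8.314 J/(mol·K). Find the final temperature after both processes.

1000 K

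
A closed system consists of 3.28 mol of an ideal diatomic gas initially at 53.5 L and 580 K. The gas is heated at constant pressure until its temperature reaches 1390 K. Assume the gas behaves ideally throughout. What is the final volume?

128 L

P₁ = nRT₁/V₁ = 3.28×8.314×580/53.5 = 296 kPa.
Isobaric: P stays 296 kPa; V/T = const ⇒ T₂ = 1390 K, V₂ = 128 L.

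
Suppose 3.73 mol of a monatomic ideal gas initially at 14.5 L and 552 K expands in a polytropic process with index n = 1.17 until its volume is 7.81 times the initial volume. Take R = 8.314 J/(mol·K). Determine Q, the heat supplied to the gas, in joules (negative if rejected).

22100 J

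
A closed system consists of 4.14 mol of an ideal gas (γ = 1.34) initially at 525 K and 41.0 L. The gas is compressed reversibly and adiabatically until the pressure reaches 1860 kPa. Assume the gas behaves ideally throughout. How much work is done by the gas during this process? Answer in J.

-23400 J

P₁ = nRT₁/V₁ = 4.14×8.314×525/41.0 = 441 kPa.
Adiabatic: T₂/T₁ = (P₂/P₁)^((γ−1)/γ) ⇒ T₂ = 525×(4.22)^0.254 = 757 K; V₂ = 14.0 L.
ΔU = nCvΔT = 4.14×24.5×(757−525) = 23400 J.
Q = 0 for an adiabatic process, so W = −ΔU = -23400 J.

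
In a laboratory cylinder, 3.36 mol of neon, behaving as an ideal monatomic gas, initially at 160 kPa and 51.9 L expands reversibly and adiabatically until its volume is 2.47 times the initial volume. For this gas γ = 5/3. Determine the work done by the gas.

5640 J

T₁ = P₁V₁/(nR) = 160×51.9/(3.36×8.314) = 297 K.
Adiabatic: TV^(γ−1) = const ⇒ T₂ = 297×(0.405)^0.667 = 163 K; PV^γ = const ⇒ P₂ = 35.5 kPa.
ΔU = nCvΔT = 3.36×12.5×(163−297) = -5640 J.
Q = 0 for an adiabatic process, so W = −ΔU = 5640 J.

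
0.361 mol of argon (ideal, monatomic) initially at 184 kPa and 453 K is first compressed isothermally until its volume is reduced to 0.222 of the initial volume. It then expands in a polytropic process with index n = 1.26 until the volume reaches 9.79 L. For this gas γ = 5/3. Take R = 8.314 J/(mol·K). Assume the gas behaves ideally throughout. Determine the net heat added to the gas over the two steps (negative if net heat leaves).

V₁ = nRT₁/P₁ = 0.361×8.314×453/184 = 7.39 L.
Step 1 — Isothermal: T stays 453 K; PV = const ⇒ V₂ = 1.64 L, P₂ = 829 kPa.
ΔU = 0 (ideal gas, T constant).
W = nRT ln(V₂/V₁) = 0.361×8.314×453×ln(0.222) = -2050 J.
Q = ΔU + W = -2050 J.
State after step 1: P = 829 kPa, V = 1.64 L, T = 453 K.
Step 2 — Polytropic n=1.26: T₂ = T₁(V₁/V₂)^(n−1) = 453×(0.168)^0.26 = 285 K; P₂ = P₁(V₁/V₂)^n = 87.3 kPa.
W = (P₁V₁−P₂V₂)/(n−1) = (829×1.64−87.3×9.79)/0.26 = 1940 J.
ΔU = nCvΔT = 0.361×12.5×(285−453) = -758 J.
Q = ΔU + W = 1190 J.
Net over both steps: W = -103 J, Q = -861 J, ΔU = -758 J.

-861 J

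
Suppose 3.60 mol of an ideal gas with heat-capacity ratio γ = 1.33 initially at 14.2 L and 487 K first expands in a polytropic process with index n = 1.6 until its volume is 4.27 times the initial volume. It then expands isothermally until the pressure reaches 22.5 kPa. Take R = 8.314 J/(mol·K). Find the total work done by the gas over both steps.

23300 J

P₁ = nRT₁/V₁ = 3.60×8.314×487/14.2 = 1030 kPa.
Step 1 — Polytropic n=1.6: T₂ = T₁(V₁/V₂)^(n−1) = 487×(0.234)^0.60 = 204 K; P₂ = P₁(V₁/V₂)^n = 101 kPa.
W = (P₁V₁−P₂V₂)/(n−1) = (1030×14.2−101×60.6)/0.60 = 14100 J.
ΔU = nCvΔT = 3.60×25.2×(204−487) = -25700 J.
Q = ΔU + W = -11600 J.
State after step 1: P = 101 kPa, V = 60.6 L, T = 204 K.
Step 2 — Isothermal: T stays 204 K; PV = const ⇒ V₂ = 271 L, P₂ = 22.5 kPa.
ΔU = 0 (ideal gas, T constant).
W = nRT ln(V₂/V₁) = 3.60×8.314×204×ln(4.47) = 9140 J.
Q = ΔU + W = 9140 J.
Net over both steps: W = 23300 J, Q = -2420 J, ΔU = -25700 J.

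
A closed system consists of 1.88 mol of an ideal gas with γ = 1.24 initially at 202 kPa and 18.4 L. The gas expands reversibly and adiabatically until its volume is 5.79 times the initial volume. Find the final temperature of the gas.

156 K

T₁ = P₁V₁/(nR) = 202×18.4/(1.88×8.314) = 238 K.
Adiabatic: TV^(γ−1) = const ⇒ T₂ = 238×(0.173)^0.240 = 156 K; PV^γ = const ⇒ P₂ = 22.9 kPa.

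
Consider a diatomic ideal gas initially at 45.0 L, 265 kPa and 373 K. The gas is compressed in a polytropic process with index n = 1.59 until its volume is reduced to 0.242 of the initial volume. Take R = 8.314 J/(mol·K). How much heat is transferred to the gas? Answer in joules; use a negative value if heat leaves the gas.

n = P₁V₁/(RT₁) = 265×45.0/(8.314×373) = 3.85 mol.
Polytropic n=1.59: T₂ = T₁(V₁/V₂)^(n−1) = 373×(4.13)^0.59 = 862 K; P₂ = P₁(V₁/V₂)^n = 2530 kPa.
W = (P₁V₁−P₂V₂)/(n−1) = (265×45.0−2530×10.9)/0.59 = -26500 J.
ΔU = nCvΔT = 3.85×20.8×(862−373) = 39000 J.
Q = ΔU + W = 12600 J.

12600 J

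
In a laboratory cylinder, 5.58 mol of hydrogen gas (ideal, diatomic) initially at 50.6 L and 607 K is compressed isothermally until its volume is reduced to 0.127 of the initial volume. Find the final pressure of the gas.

4380 kPa

P₁ = nRT₁/V₁ = 5.58×8.314×607/50.6 = 557 kPa.
Isothermal: T stays 607 K; PV = const ⇒ V₂ = 6.43 L, P₂ = 4380 kPa.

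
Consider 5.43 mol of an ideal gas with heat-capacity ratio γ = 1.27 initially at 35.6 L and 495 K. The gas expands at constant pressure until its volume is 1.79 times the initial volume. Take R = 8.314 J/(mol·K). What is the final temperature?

P₁ = nRT₁/V₁ = 5.43×8.314×495/35.6 = 628 kPa.
Isobaric: P stays 628 kPa; V/T = const ⇒ T₂ = 886 K, V₂ = 63.7 L.

886 K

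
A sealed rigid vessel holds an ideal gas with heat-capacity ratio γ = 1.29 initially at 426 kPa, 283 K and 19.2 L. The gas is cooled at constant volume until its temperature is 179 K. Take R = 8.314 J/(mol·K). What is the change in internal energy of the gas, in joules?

-10400 J

n = P₁V₁/(RT₁) = 426×19.2/(8.314×283) = 3.48 mol.
Isochoric: V stays 19.2 L; P/T = const ⇒ T₂ = 179 K, P₂ = 269 kPa.
For an ideal gas ΔU = nCvΔT with Cv = R/(γ−1) = 28.7 J/(mol·K).
ΔU = 3.48×28.7×(179−283) = -10400 J.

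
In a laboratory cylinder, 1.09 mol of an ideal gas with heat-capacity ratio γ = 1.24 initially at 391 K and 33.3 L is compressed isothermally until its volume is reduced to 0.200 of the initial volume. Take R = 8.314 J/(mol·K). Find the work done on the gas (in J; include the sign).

5700 J

P₁ = nRT₁/V₁ = 1.09×8.314×391/33.3 = 106 kPa.
Isothermal: T stays 391 K; PV = const ⇒ V₂ = 6.66 L, P₂ = 532 kPa.
W = nRT ln(V₂/V₁) = 1.09×8.314×391×ln(0.200) = -5700 J.
Work done on the gas = −W_by = 5700 J.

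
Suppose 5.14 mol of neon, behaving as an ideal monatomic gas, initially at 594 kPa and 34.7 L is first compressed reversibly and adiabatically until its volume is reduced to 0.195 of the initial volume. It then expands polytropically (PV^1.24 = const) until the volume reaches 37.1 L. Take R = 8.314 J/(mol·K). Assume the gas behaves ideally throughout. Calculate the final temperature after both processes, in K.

953 K

T₁ = P₁V₁/(nR) = 594×34.7/(5.14×8.314) = 482 K.
Step 1 — Adiabatic: TV^(γ−1) = const ⇒ T₂ = 482×(5.13)^0.667 = 1430 K; PV^γ = const ⇒ P₂ = 9060 kPa.
ΔU = nCvΔT = 5.14×12.5×(1430−482) = 61000 J.
Q = 0 for an adiabatic process, so W = −ΔU = -61000 J.
State after step 1: P = 9060 kPa, V = 6.77 L, T = 1430 K.
Step 2 — Polytropic n=1.24: T₂ = T₁(V₁/V₂)^(n−1) = 1430×(0.182)^0.24 = 953 K; P₂ = P₁(V₁/V₂)^n = 1100 kPa.
W = (P₁V₁−P₂V₂)/(n−1) = (9060×6.77−1100×37.1)/0.24 = 85600 J.
ΔU = nCvΔT = 5.14×12.5×(953−1430) = -30800 J.
Q = ΔU + W = 54800 J.
Net over both steps: W = 24600 J, Q = 54800 J, ΔU = 30200 J.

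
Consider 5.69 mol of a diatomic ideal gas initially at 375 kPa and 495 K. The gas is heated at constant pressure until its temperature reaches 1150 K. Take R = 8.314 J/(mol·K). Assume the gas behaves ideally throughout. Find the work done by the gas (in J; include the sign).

31000 J

V₁ = nRT₁/P₁ = 5.69×8.314×495/375 = 62.4 L.
Isobaric: P stays 375 kPa; V/T = const ⇒ T₂ = 1150 K, V₂ = 145 L.
W = PΔV = 375×(145−62.4) kPa·L = 31000 J.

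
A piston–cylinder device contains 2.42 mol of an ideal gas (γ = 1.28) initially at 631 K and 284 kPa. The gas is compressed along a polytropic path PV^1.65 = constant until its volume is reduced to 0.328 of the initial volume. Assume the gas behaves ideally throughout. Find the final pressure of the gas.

1790 kPa

V₁ = nRT₁/P₁ = 2.42×8.314×631/284 = 44.7 L.
Polytropic n=1.65: T₂ = T₁(V₁/V₂)^(n−1) = 631×(3.05)^0.65 = 1300 K; P₂ = P₁(V₁/V₂)^n = 1790 kPa.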